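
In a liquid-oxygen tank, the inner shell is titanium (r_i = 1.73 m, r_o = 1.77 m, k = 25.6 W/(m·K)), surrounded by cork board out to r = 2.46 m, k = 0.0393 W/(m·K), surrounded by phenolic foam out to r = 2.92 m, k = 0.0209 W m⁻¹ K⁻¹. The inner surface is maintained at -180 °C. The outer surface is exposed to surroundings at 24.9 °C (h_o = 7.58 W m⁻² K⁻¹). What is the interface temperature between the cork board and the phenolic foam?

T = -63.8 °C

Resistance network (inner→outer):
  R_titanium = (1/1.73 − 1/1.77)/(4πk) = 0.01306/(4π·25.6) = 4.061×10^-5 K/W
  R_cork board = (1/1.77 − 1/2.46)/(4πk) = 0.1585/(4π·0.0393) = 0.3209 K/W
  R_phenolic foam = (1/2.46 − 1/2.92)/(4πk) = 0.06404/(4π·0.0209) = 0.2438 K/W
  R_conv,out = 1/(4πr²h) = 1/(4π·2.92²·7.58) = 0.001231 K/W
ΣR = 4.061×10^-5 + 0.3209 + 0.2438 + 0.001231 = 0.5660 K/W
Q = ΔT/ΣR = (-180 °C − 24.9 °C)/0.5660 = -362.0 W
From the inner boundary to the cork board/phenolic foam interface, ΣR_partial = 0.3209 K/W.
T_interface = T_in − Q·ΣR_partial = -180 °C − (-362.0)(0.3209) = -63.8 °C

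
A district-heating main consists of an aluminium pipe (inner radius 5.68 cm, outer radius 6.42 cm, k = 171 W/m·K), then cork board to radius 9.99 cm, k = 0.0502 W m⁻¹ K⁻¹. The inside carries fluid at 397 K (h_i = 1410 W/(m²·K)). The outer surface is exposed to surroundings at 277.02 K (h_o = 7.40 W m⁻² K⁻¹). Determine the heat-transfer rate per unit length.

Series thermal resistances, inner to outer:
  R'_conv,in = 1/(2πr h) = 1/(2π·0.0568·1410) = 0.001987 m·K/W
  R'_aluminium = ln(0.0642/0.0568)/(2πk) = 0.1225/(2π·171) = 1.140×10^-4 m·K/W
  R'_cork board = ln(0.0999/0.0642)/(2πk) = 0.4422/(2π·0.0502) = 1.402 m·K/W
  R'_conv,out = 1/(2πr h) = 1/(2π·0.0999·7.40) = 0.2153 m·K/W
ΣR = 0.001987 + 1.140×10^-4 + 1.402 + 0.2153 = 1.619 m·K/W
Q' = ΔT/ΣR = (397 K − 277.02 K)/1.619 = 74.1 W/m

Q' = 74.1 W/m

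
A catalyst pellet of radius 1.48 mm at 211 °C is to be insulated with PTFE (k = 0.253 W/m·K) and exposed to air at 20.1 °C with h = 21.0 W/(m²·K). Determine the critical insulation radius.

r_cr = 2.41 cm

For a sphere, r_cr = 2k_ins/h = 2·0.253/21.0 = 0.0241 m = 2.41 cm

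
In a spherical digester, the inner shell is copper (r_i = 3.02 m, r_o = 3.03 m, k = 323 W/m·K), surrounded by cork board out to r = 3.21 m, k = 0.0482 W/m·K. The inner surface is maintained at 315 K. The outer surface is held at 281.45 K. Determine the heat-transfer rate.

Q = 1100 W

Treat each layer as a resistance in series:
  R_copper = (1/3.02 − 1/3.03)/(4πk) = 0.001093/(4π·323) = 2.692×10^-7 K/W
  R_cork board = (1/3.03 − 1/3.21)/(4πk) = 0.01851/(4π·0.0482) = 0.03055 K/W
ΣR = 2.692×10^-7 + 0.03055 = 0.03055 K/W
Q = ΔT/ΣR = (315 K − 281.45 K)/0.03055 = 1100 W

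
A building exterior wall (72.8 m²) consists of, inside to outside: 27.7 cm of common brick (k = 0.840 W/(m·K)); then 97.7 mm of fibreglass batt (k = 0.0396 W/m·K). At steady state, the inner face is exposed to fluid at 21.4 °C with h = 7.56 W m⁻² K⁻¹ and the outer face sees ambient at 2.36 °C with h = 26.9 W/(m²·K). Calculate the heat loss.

Q = 467 W

Treat each layer as a resistance in series:
  R_conv,in = 1/(hA) = 1/(7.56·72.8) = 0.001817 K/W
  R_common brick = L/(kA) = 0.277/(0.840·72.8) = 0.004530 K/W
  R_fibreglass batt = L/(kA) = 0.0977/(0.0396·72.8) = 0.03389 K/W
  R_conv,out = 1/(hA) = 1/(26.9·72.8) = 5.106×10^-4 K/W
ΣR = 0.001817 + 0.004530 + 0.03389 + 5.106×10^-4 = 0.04075 K/W
Q = ΔT/ΣR = (21.4 °C − 2.36 °C)/0.04075 = 467 W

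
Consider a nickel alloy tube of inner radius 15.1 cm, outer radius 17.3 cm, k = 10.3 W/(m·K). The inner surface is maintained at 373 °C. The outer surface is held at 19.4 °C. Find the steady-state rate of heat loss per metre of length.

Q' = 1.68×10^5 W/m

Q' = 2πk·ΔT/ln(r₂/r₁) = 2π × 10.3 × 353.6 / ln(0.173/0.151) = 1.68×10^5 W/m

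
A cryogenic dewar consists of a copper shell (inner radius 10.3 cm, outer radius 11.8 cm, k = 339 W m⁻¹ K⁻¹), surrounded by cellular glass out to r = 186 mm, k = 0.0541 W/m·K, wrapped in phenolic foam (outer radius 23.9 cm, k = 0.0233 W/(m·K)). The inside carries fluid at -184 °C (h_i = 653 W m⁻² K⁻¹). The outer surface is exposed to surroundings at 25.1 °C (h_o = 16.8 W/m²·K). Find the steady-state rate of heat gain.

Resistance network (inner→outer):
  R_conv,in = 1/(4πr²h) = 1/(4π·0.103²·653) = 0.01149 K/W
  R_copper = (1/0.103 − 1/0.118)/(4πk) = 1.234/(4π·339) = 2.897×10^-4 K/W
  R_cellular glass = (1/0.118 − 1/0.186)/(4πk) = 3.098/(4π·0.0541) = 4.557 K/W
  R_phenolic foam = (1/0.186 − 1/0.239)/(4πk) = 1.192/(4π·0.0233) = 4.072 K/W
  R_conv,out = 1/(4πr²h) = 1/(4π·0.239²·16.8) = 0.08292 K/W
ΣR = 0.01149 + 2.897×10^-4 + 4.557 + 4.072 + 0.08292 = 8.724 K/W
Q = ΔT/ΣR = (-184 °C − 25.1 °C)/8.724 = -24.0 W
(Negative Q ⇒ heat flows inward; heat gain = 24.0 W.)

Q = 24.0 W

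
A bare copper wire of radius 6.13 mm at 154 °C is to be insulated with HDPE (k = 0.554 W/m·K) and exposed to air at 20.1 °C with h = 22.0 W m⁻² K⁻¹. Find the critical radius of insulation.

For a cylinder, r_cr = k_ins/h = 0.554/22.0 = 0.0252 m = 2.52 cm

r_cr = 2.52 cm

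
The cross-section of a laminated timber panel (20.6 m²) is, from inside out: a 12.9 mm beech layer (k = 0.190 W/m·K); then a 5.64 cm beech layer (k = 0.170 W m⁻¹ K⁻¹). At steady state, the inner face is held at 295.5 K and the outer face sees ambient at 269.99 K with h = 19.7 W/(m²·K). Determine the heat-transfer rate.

Resistance network (inner→outer):
  R_beech = L/(kA) = 0.0129/(0.190·20.6) = 0.003296 K/W
  R_beech = L/(kA) = 0.0564/(0.170·20.6) = 0.01611 K/W
  R_conv,out = 1/(hA) = 1/(19.7·20.6) = 0.002464 K/W
ΣR = 0.003296 + 0.01611 + 0.002464 = 0.02187 K/W
Q = ΔT/ΣR = (295.5 K − 269.99 K)/0.02187 = 1170 W

Q = 1170 W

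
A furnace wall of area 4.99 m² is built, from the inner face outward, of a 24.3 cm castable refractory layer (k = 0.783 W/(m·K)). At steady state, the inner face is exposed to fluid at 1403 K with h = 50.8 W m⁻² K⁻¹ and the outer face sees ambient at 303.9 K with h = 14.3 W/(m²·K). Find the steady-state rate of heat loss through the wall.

Treat each layer as a resistance in series:
  R_conv,in = 1/(hA) = 1/(50.8·4.99) = 0.003945 K/W
  R_castable refractory = L/(kA) = 0.243/(0.783·4.99) = 0.06219 K/W
  R_conv,out = 1/(hA) = 1/(14.3·4.99) = 0.01401 K/W
ΣR = 0.003945 + 0.06219 + 0.01401 = 0.08015 K/W
Q = ΔT/ΣR = (1403 K − 303.9 K)/0.08015 = 13700 W

Q = 13.7 kW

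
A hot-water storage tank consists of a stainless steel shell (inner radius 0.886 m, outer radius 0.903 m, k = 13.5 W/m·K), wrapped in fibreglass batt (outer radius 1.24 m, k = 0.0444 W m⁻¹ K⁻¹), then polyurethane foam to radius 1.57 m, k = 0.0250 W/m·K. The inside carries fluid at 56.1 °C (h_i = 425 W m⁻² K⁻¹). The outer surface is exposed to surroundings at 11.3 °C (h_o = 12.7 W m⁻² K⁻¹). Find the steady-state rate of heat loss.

Series thermal resistances, inner to outer:
  R_conv,in = 1/(4πr²h) = 1/(4π·0.886²·425) = 2.385×10^-4 K/W
  R_stainless steel = (1/0.886 − 1/0.903)/(4πk) = 0.02125/(4π·13.5) = 1.253×10^-4 K/W
  R_fibreglass batt = (1/0.903 − 1/1.24)/(4πk) = 0.3010/(4π·0.0444) = 0.5394 K/W
  R_polyurethane foam = (1/1.24 − 1/1.57)/(4πk) = 0.1695/(4π·0.0250) = 0.5396 K/W
  R_conv,out = 1/(4πr²h) = 1/(4π·1.57²·12.7) = 0.002542 K/W
ΣR = 2.385×10^-4 + 1.253×10^-4 + 0.5394 + 0.5396 + 0.002542 = 1.082 K/W
Q = ΔT/ΣR = (56.1 °C − 11.3 °C)/1.082 = 41.4 W

Q = 41.4 W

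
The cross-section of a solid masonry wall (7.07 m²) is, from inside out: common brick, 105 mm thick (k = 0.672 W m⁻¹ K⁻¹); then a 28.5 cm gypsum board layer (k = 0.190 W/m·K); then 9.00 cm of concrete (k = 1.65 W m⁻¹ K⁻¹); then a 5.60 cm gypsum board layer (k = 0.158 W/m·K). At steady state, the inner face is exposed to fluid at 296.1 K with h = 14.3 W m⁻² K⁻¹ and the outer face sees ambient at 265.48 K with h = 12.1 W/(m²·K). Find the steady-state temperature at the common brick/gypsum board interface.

T = 293.0 K

Resistance network (inner→outer):
  R_conv,in = 1/(hA) = 1/(14.3·7.07) = 0.009891 K/W
  R_common brick = L/(kA) = 0.105/(0.672·7.07) = 0.02210 K/W
  R_gypsum board = L/(kA) = 0.285/(0.190·7.07) = 0.2122 K/W
  R_concrete = L/(kA) = 0.0900/(1.65·7.07) = 0.007715 K/W
  R_gypsum board = L/(kA) = 0.0560/(0.158·7.07) = 0.05013 K/W
  R_conv,out = 1/(hA) = 1/(12.1·7.07) = 0.01169 K/W
ΣR = 0.009891 + 0.02210 + 0.2122 + 0.007715 + 0.05013 + 0.01169 = 0.3137 K/W
Q = ΔT/ΣR = (296.1 K − 265.48 K)/0.3137 = 97.61 W
From the inner boundary to the common brick/gypsum board interface, ΣR_partial = 0.03199 K/W.
T_interface = T_in − Q·ΣR_partial = 296.1 K − (97.61)(0.03199) = 293.0 K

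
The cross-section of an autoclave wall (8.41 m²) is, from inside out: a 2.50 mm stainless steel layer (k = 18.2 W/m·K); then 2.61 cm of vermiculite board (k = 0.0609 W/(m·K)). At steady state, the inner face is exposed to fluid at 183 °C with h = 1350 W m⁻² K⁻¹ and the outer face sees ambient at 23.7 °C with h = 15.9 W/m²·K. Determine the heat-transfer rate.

Q = 2.72 kW

Treat each layer as a resistance in series:
  R_conv,in = 1/(hA) = 1/(1350·8.41) = 8.808×10^-5 K/W
  R_stainless steel = L/(kA) = 0.00250/(18.2·8.41) = 1.633×10^-5 K/W
  R_vermiculite board = L/(kA) = 0.0261/(0.0609·8.41) = 0.05096 K/W
  R_conv,out = 1/(hA) = 1/(15.9·8.41) = 0.007478 K/W
ΣR = 8.808×10^-5 + 1.633×10^-5 + 0.05096 + 0.007478 = 0.05854 K/W
Q = ΔT/ΣR = (183 °C − 23.7 °C)/0.05854 = 2720 W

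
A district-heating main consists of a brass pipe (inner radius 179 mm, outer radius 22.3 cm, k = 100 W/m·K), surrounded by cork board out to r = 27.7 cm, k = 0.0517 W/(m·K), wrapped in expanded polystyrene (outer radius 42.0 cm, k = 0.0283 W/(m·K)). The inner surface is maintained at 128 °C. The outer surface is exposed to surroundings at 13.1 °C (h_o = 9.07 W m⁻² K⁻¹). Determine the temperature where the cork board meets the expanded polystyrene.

T = 103 °C

Series thermal resistances, inner to outer:
  R'_brass = ln(0.223/0.179)/(2πk) = 0.2198/(2π·100) = 3.498×10^-4 m·K/W
  R'_cork board = ln(0.277/0.223)/(2πk) = 0.2168/(2π·0.0517) = 0.6675 m·K/W
  R'_expanded polystyrene = ln(0.420/0.277)/(2πk) = 0.4162/(2π·0.0283) = 2.341 m·K/W
  R'_conv,out = 1/(2πr h) = 1/(2π·0.420·9.07) = 0.04178 m·K/W
ΣR = 3.498×10^-4 + 0.6675 + 2.341 + 0.04178 = 3.051 m·K/W
Q' = ΔT/ΣR = (128 °C − 13.1 °C)/3.051 = 37.66 W/m
From the inner boundary to the cork board/expanded polystyrene interface, ΣR_partial = 0.6678 m·K/W.
T_interface = T_in − Q'·ΣR_partial = 128 °C − (37.66)(0.6678) = 103 °C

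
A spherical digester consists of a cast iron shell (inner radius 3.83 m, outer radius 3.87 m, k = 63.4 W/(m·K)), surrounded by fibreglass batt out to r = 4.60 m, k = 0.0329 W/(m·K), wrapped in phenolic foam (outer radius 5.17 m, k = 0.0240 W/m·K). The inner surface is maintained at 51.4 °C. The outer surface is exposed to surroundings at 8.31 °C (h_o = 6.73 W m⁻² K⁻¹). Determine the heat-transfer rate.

Resistance network (inner→outer):
  R_cast iron = (1/3.83 − 1/3.87)/(4πk) = 0.002699/(4π·63.4) = 3.387×10^-6 K/W
  R_fibreglass batt = (1/3.87 − 1/4.60)/(4πk) = 0.04101/(4π·0.0329) = 0.09919 K/W
  R_phenolic foam = (1/4.60 − 1/5.17)/(4πk) = 0.02397/(4π·0.0240) = 0.07947 K/W
  R_conv,out = 1/(4πr²h) = 1/(4π·5.17²·6.73) = 4.424×10^-4 K/W
ΣR = 3.387×10^-6 + 0.09919 + 0.07947 + 4.424×10^-4 = 0.1791 K/W
Q = ΔT/ΣR = (51.4 °C − 8.31 °C)/0.1791 = 241 W

Q = 241 W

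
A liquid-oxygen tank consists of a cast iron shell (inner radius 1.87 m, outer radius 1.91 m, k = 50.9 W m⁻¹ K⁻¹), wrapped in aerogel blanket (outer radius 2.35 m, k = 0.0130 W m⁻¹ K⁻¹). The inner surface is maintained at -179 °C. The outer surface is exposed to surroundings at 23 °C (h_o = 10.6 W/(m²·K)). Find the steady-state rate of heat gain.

Resistance network (inner→outer):
  R_cast iron = (1/1.87 − 1/1.91)/(4πk) = 0.01120/(4π·50.9) = 1.751×10^-5 K/W
  R_aerogel blanket = (1/1.91 − 1/2.35)/(4πk) = 0.09803/(4π·0.0130) = 0.6001 K/W
  R_conv,out = 1/(4πr²h) = 1/(4π·2.35²·10.6) = 0.001359 K/W
ΣR = 1.751×10^-5 + 0.6001 + 0.001359 = 0.6015 K/W
Q = ΔT/ΣR = (-179 °C − 23 °C)/0.6015 = -336 W
(Negative Q ⇒ heat flows inward; heat gain = 336 W.)

Q = 336 W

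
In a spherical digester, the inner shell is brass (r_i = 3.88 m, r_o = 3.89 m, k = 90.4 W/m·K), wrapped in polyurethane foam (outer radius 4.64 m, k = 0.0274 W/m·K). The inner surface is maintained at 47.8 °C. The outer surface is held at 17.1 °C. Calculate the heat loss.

Treat each layer as a resistance in series:
  R_brass = (1/3.88 − 1/3.89)/(4πk) = 6.626×10^-4/(4π·90.4) = 5.832×10^-7 K/W
  R_polyurethane foam = (1/3.89 − 1/4.64)/(4πk) = 0.04155/(4π·0.0274) = 0.1207 K/W
ΣR = 5.832×10^-7 + 0.1207 = 0.1207 K/W
Q = ΔT/ΣR = (47.8 °C − 17.1 °C)/0.1207 = 254 W

Q = 254 W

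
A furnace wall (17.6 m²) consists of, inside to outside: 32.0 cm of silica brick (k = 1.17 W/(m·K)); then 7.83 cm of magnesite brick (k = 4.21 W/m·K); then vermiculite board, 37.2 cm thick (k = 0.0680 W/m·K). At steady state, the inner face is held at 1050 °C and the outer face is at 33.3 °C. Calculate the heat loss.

Treat each layer as a resistance in series:
  R_silica brick = L/(kA) = 0.320/(1.17·17.6) = 0.01554 K/W
  R_magnesite brick = L/(kA) = 0.0783/(4.21·17.6) = 0.001057 K/W
  R_vermiculite board = L/(kA) = 0.372/(0.0680·17.6) = 0.3108 K/W
ΣR = 0.01554 + 0.001057 + 0.3108 = 0.3274 K/W
Q = ΔT/ΣR = (1050 °C − 33.3 °C)/0.3274 = 3110 W

Q = 3.11 kW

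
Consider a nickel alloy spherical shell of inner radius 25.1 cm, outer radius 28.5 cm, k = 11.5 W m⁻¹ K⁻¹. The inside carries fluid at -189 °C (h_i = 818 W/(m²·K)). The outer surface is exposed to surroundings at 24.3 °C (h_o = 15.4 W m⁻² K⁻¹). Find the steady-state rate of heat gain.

Q = 3120 W

Series thermal resistances, inner to outer:
  R_conv,in = 1/(4πr²h) = 1/(4π·0.251²·818) = 0.001544 K/W
  R_nickel alloy = (1/0.251 − 1/0.285)/(4πk) = 0.4753/(4π·11.5) = 0.003289 K/W
  R_conv,out = 1/(4πr²h) = 1/(4π·0.285²·15.4) = 0.06362 K/W
ΣR = 0.001544 + 0.003289 + 0.06362 = 0.06845 K/W
Q = ΔT/ΣR = (-189 °C − 24.3 °C)/0.06845 = -3120 W
(Negative Q ⇒ heat flows inward; heat gain = 3120 W.)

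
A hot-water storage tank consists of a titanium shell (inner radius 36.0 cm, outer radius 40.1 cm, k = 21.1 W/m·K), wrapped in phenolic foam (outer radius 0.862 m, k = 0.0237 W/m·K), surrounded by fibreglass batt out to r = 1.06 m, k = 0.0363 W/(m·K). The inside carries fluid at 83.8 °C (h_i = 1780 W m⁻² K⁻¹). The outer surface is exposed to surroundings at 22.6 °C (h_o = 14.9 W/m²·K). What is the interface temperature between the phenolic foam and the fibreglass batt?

Resistance network (inner→outer):
  R_conv,in = 1/(4πr²h) = 1/(4π·0.360²·1780) = 3.450×10^-4 K/W
  R_titanium = (1/0.360 − 1/0.401)/(4πk) = 0.2840/(4π·21.1) = 0.001071 K/W
  R_phenolic foam = (1/0.401 − 1/0.862)/(4πk) = 1.334/(4π·0.0237) = 4.478 K/W
  R_fibreglass batt = (1/0.862 − 1/1.06)/(4πk) = 0.2167/(4π·0.0363) = 0.4750 K/W
  R_conv,out = 1/(4πr²h) = 1/(4π·1.06²·14.9) = 0.004753 K/W
ΣR = 3.450×10^-4 + 0.001071 + 4.478 + 0.4750 + 0.004753 = 4.959 K/W
Q = ΔT/ΣR = (83.8 °C − 22.6 °C)/4.959 = 12.34 W
From the inner boundary to the phenolic foam/fibreglass batt interface, ΣR_partial = 4.479 K/W.
T_interface = T_in − Q·ΣR_partial = 83.8 °C − (12.34)(4.479) = 28.5 °C

T = 28.5 °C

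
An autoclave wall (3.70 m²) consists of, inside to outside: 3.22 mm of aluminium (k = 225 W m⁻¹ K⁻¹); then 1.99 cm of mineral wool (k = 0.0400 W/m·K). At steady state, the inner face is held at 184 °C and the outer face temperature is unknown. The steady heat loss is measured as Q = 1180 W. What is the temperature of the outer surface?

Series resistances:
  R_aluminium = L/(kA) = 0.00322/(225·3.70) = 3.868×10^-6 K/W
  R_mineral wool = L/(kA) = 0.0199/(0.0400·3.70) = 0.1345 K/W
ΣR = 0.1345 K/W
ΔT = Q·ΣR = 1180 × 0.1345 = 158.7 K
Heat flows outward, so T_out = T_in − ΔT = 184 − 158.7 = 25.3 °C

T_out = 25.3 °C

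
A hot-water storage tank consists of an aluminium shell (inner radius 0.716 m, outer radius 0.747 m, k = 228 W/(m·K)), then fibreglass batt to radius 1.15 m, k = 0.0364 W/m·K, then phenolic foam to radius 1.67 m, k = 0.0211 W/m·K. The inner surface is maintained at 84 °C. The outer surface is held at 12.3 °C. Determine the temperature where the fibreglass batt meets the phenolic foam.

T = 48.1 °C

Treat each layer as a resistance in series:
  R_aluminium = (1/0.716 − 1/0.747)/(4πk) = 0.05796/(4π·228) = 2.023×10^-5 K/W
  R_fibreglass batt = (1/0.747 − 1/1.15)/(4πk) = 0.4691/(4π·0.0364) = 1.026 K/W
  R_phenolic foam = (1/1.15 − 1/1.67)/(4πk) = 0.2708/(4π·0.0211) = 1.021 K/W
ΣR = 2.023×10^-5 + 1.026 + 1.021 = 2.047 K/W
Q = ΔT/ΣR = (84 °C − 12.3 °C)/2.047 = 35.03 W
From the inner boundary to the fibreglass batt/phenolic foam interface, ΣR_partial = 1.026 K/W.
T_interface = T_in − Q·ΣR_partial = 84 °C − (35.03)(1.026) = 48.1 °C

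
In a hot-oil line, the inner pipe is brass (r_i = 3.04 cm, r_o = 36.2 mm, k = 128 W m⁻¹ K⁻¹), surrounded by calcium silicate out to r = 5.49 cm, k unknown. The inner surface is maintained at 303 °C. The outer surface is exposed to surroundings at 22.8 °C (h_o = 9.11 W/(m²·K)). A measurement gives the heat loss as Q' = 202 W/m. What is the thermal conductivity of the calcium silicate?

ΣR = ΔT/Q' = |303 − 22.8|/202 = 1.387 m·K/W
Known resistances:
  R'_brass = ln(0.0362/0.0304)/(2πk) = 0.1746/(2π·128) = 2.171×10^-4 m·K/W
  R'_conv,out = 1/(2πr h) = 1/(2π·0.0549·9.11) = 0.3182 m·K/W
R_calcium silicate = ΣR − ΣR_known = 1.387 − 0.3184 = 1.069 m·K/W
ln(r₂/r₁)/(2πk) = 1.069 ⇒ k = 0.4165/(2π·1.069) = 0.0620 W/m·K

k = 0.0620 W/m·K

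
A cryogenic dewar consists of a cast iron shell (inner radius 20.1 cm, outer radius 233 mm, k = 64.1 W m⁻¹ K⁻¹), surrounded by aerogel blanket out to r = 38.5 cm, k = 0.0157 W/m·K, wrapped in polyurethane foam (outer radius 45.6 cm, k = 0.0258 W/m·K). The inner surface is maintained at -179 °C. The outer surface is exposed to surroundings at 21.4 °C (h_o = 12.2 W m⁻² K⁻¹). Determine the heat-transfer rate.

Q = 20.3 W

Resistance network (inner→outer):
  R_cast iron = (1/0.201 − 1/0.233)/(4πk) = 0.6833/(4π·64.1) = 8.483×10^-4 K/W
  R_aerogel blanket = (1/0.233 − 1/0.385)/(4πk) = 1.694/(4π·0.0157) = 8.589 K/W
  R_polyurethane foam = (1/0.385 − 1/0.456)/(4πk) = 0.4044/(4π·0.0258) = 1.247 K/W
  R_conv,out = 1/(4πr²h) = 1/(4π·0.456²·12.2) = 0.03137 K/W
ΣR = 8.483×10^-4 + 8.589 + 1.247 + 0.03137 = 9.868 K/W
Q = ΔT/ΣR = (-179 °C − 21.4 °C)/9.868 = -20.3 W
(Negative Q ⇒ heat flows inward; heat gain = 20.3 W.)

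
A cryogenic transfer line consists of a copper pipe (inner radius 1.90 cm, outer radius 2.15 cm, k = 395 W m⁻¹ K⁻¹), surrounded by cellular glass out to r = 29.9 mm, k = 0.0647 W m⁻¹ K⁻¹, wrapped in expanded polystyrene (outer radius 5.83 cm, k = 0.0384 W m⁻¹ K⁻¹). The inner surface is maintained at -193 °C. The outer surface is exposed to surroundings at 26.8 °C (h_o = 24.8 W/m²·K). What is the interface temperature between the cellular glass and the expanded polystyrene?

Resistance network (inner→outer):
  R'_copper = ln(0.0215/0.0190)/(2πk) = 0.1236/(2π·395) = 4.981×10^-5 m·K/W
  R'_cellular glass = ln(0.0299/0.0215)/(2πk) = 0.3298/(2π·0.0647) = 0.8113 m·K/W
  R'_expanded polystyrene = ln(0.0583/0.0299)/(2πk) = 0.6677/(2π·0.0384) = 2.768 m·K/W
  R'_conv,out = 1/(2πr h) = 1/(2π·0.0583·24.8) = 0.1101 m·K/W
ΣR = 4.981×10^-5 + 0.8113 + 2.768 + 0.1101 = 3.689 m·K/W
Q' = ΔT/ΣR = (-193 °C − 26.8 °C)/3.689 = -59.58 W/m
From the inner boundary to the cellular glass/expanded polystyrene interface, ΣR_partial = 0.8113 m·K/W.
T_interface = T_in − Q'·ΣR_partial = -193 °C − (-59.58)(0.8113) = -145 °C

T = -145 °C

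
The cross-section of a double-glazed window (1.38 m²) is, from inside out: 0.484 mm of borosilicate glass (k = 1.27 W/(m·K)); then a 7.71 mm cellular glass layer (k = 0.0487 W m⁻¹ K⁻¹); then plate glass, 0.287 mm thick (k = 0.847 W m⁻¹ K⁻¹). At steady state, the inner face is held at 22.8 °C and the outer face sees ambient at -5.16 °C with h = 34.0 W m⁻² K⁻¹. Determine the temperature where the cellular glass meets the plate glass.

T = -0.75 °C

Resistance network (inner→outer):
  R_borosilicate glass = L/(kA) = 4.84×10^-4/(1.27·1.38) = 2.762×10^-4 K/W
  R_cellular glass = L/(kA) = 0.00771/(0.0487·1.38) = 0.1147 K/W
  R_plate glass = L/(kA) = 2.87×10^-4/(0.847·1.38) = 2.455×10^-4 K/W
  R_conv,out = 1/(hA) = 1/(34.0·1.38) = 0.02131 K/W
ΣR = 2.762×10^-4 + 0.1147 + 2.455×10^-4 + 0.02131 = 0.1365 K/W
Q = ΔT/ΣR = (22.8 °C − -5.16 °C)/0.1365 = 204.8 W
From the inner boundary to the cellular glass/plate glass interface, ΣR_partial = 0.1150 K/W.
T_interface = T_in − Q·ΣR_partial = 22.8 °C − (204.8)(0.1150) = -0.75 °C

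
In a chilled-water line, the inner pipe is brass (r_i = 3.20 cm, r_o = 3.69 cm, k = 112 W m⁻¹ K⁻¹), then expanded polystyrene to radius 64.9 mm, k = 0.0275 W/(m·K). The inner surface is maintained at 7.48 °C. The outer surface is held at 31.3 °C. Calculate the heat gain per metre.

Resistance network (inner→outer):
  R'_brass = ln(0.0369/0.0320)/(2πk) = 0.1425/(2π·112) = 2.025×10^-4 m·K/W
  R'_expanded polystyrene = ln(0.0649/0.0369)/(2πk) = 0.5646/(2π·0.0275) = 3.268 m·K/W
ΣR = 2.025×10^-4 + 3.268 = 3.268 m·K/W
Q' = ΔT/ΣR = (7.48 °C − 31.3 °C)/3.268 = -7.29 W/m
(Negative Q' ⇒ heat flows inward; heat gain = 7.29 W/m.)

Q' = 7.29 W/m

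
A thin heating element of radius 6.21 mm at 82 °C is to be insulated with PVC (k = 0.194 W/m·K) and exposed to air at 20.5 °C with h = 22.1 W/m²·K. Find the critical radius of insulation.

For a cylinder, r_cr = k_ins/h = 0.194/22.1 = 0.00878 m = 0.878 cm

r_cr = 0.878 cm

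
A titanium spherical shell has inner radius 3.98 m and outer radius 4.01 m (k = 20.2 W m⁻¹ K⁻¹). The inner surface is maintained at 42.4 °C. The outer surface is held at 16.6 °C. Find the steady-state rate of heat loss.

Q = 4πk·ΔT/(1/r₁ − 1/r₂) = 4π × 20.2 × 25.8 / (1/3.98 − 1/4.01) = 3.48×10^6 W

Q = 3.48×10^6 W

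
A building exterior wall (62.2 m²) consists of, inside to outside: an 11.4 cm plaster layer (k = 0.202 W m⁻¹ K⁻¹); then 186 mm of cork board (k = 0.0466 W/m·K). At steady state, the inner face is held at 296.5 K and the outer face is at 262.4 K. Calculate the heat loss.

Q = 466 W

Treat each layer as a resistance in series:
  R_plaster = L/(kA) = 0.114/(0.202·62.2) = 0.009073 K/W
  R_cork board = L/(kA) = 0.186/(0.0466·62.2) = 0.06417 K/W
ΣR = 0.009073 + 0.06417 = 0.07324 K/W
Q = ΔT/ΣR = (296.5 K − 262.4 K)/0.07324 = 466 W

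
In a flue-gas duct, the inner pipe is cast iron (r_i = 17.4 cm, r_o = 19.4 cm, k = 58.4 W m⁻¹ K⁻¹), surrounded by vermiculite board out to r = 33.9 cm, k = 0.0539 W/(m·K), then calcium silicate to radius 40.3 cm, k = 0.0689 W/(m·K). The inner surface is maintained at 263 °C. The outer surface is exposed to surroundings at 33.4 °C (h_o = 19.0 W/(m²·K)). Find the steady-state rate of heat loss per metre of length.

Q' = 111 W/m

Resistance network (inner→outer):
  R'_cast iron = ln(0.194/0.174)/(2πk) = 0.1088/(2π·58.4) = 2.965×10^-4 m·K/W
  R'_vermiculite board = ln(0.339/0.194)/(2πk) = 0.5581/(2π·0.0539) = 1.648 m·K/W
  R'_calcium silicate = ln(0.403/0.339)/(2πk) = 0.1729/(2π·0.0689) = 0.3995 m·K/W
  R'_conv,out = 1/(2πr h) = 1/(2π·0.403·19.0) = 0.02079 m·K/W
ΣR = 2.965×10^-4 + 1.648 + 0.3995 + 0.02079 = 2.069 m·K/W
Q' = ΔT/ΣR = (263 °C − 33.4 °C)/2.069 = 111 W/m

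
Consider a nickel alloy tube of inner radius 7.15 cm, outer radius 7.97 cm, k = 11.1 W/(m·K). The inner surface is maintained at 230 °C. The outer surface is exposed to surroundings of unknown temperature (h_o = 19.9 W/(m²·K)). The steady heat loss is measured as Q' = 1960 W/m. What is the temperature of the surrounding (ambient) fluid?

T_out = 30.3 °C

Series resistances:
  R'_nickel alloy = ln(0.0797/0.0715)/(2πk) = 0.1086/(2π·11.1) = 0.001557 m·K/W
  R'_conv,out = 1/(2πr h) = 1/(2π·0.0797·19.9) = 0.1003 m·K/W
ΣR = 0.1019 m·K/W
ΔT = Q'·ΣR = 1960 × 0.1019 = 199.7 K
Heat flows outward, so T_out = T_in − ΔT = 230 − 199.7 = 30.3 °C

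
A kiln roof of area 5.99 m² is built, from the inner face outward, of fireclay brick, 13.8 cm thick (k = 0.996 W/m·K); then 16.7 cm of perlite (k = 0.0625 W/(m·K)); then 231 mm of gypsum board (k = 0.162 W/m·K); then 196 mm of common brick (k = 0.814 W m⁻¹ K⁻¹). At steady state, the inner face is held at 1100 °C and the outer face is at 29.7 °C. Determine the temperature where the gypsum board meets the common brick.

Series thermal resistances, inner to outer:
  R_fireclay brick = L/(kA) = 0.138/(0.996·5.99) = 0.02313 K/W
  R_perlite = L/(kA) = 0.167/(0.0625·5.99) = 0.4461 K/W
  R_gypsum board = L/(kA) = 0.231/(0.162·5.99) = 0.2381 K/W
  R_common brick = L/(kA) = 0.196/(0.814·5.99) = 0.04020 K/W
ΣR = 0.02313 + 0.4461 + 0.2381 + 0.04020 = 0.7475 K/W
Q = ΔT/ΣR = (1100 °C − 29.7 °C)/0.7475 = 1432 W
From the inner boundary to the gypsum board/common brick interface, ΣR_partial = 0.7073 K/W.
T_interface = T_in − Q·ΣR_partial = 1100 °C − (1432)(0.7073) = 87 °C

T = 87 °C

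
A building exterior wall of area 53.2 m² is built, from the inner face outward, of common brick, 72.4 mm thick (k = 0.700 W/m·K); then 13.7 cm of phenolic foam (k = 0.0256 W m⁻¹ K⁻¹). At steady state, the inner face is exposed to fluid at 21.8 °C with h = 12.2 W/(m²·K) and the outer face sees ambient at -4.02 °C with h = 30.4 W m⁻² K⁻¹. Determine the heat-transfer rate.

Treat each layer as a resistance in series:
  R_conv,in = 1/(hA) = 1/(12.2·53.2) = 0.001541 K/W
  R_common brick = L/(kA) = 0.0724/(0.700·53.2) = 0.001944 K/W
  R_phenolic foam = L/(kA) = 0.137/(0.0256·53.2) = 0.1006 K/W
  R_conv,out = 1/(hA) = 1/(30.4·53.2) = 6.183×10^-4 K/W
ΣR = 0.001541 + 0.001944 + 0.1006 + 6.183×10^-4 = 0.1047 K/W
Q = ΔT/ΣR = (21.8 °C − -4.02 °C)/0.1047 = 247 W

Q = 247 W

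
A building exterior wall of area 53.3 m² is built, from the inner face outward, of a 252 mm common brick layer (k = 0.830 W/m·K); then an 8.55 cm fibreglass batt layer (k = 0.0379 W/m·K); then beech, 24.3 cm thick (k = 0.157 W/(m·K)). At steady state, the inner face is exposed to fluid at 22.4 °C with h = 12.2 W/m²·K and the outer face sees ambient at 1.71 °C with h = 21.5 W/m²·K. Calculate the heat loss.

Resistance network (inner→outer):
  R_conv,in = 1/(hA) = 1/(12.2·53.3) = 0.001538 K/W
  R_common brick = L/(kA) = 0.252/(0.830·53.3) = 0.005696 K/W
  R_fibreglass batt = L/(kA) = 0.0855/(0.0379·53.3) = 0.04233 K/W
  R_beech = L/(kA) = 0.243/(0.157·53.3) = 0.02904 K/W
  R_conv,out = 1/(hA) = 1/(21.5·53.3) = 8.726×10^-4 K/W
ΣR = 0.001538 + 0.005696 + 0.04233 + 0.02904 + 8.726×10^-4 = 0.07948 K/W
Q = ΔT/ΣR = (22.4 °C − 1.71 °C)/0.07948 = 260 W

Q = 260 W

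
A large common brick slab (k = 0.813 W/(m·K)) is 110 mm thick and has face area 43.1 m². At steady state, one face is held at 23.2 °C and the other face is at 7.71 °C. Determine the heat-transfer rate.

Q = kA·ΔT/L = 0.813 × 43.1 × |23.2 °C − 7.71 °C| / 0.110 = 4930 W

Q = 4.93 kW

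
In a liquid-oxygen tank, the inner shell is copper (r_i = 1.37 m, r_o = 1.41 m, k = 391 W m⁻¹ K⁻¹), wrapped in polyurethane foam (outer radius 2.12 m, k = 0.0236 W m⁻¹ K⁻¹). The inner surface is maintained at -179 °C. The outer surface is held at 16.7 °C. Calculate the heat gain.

Treat each layer as a resistance in series:
  R_copper = (1/1.37 − 1/1.41)/(4πk) = 0.02071/(4π·391) = 4.214×10^-6 K/W
  R_polyurethane foam = (1/1.41 − 1/2.12)/(4πk) = 0.2375/(4π·0.0236) = 0.8009 K/W
ΣR = 4.214×10^-6 + 0.8009 = 0.8009 K/W
Q = ΔT/ΣR = (-179 °C − 16.7 °C)/0.8009 = -244 W
(Negative Q ⇒ heat flows inward; heat gain = 244 W.)

Q = 244 W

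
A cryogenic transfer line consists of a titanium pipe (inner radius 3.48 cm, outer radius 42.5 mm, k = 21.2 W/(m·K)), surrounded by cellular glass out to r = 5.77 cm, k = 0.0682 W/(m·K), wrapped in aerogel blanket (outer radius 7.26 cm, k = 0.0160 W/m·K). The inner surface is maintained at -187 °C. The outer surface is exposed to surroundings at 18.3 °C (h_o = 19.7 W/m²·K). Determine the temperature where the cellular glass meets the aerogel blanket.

Treat each layer as a resistance in series:
  R'_titanium = ln(0.0425/0.0348)/(2πk) = 0.1999/(2π·21.2) = 0.001501 m·K/W
  R'_cellular glass = ln(0.0577/0.0425)/(2πk) = 0.3058/(2π·0.0682) = 0.7135 m·K/W
  R'_aerogel blanket = ln(0.0726/0.0577)/(2πk) = 0.2297/(2π·0.0160) = 2.285 m·K/W
  R'_conv,out = 1/(2πr h) = 1/(2π·0.0726·19.7) = 0.1113 m·K/W
ΣR = 0.001501 + 0.7135 + 2.285 + 0.1113 = 3.111 m·K/W
Q' = ΔT/ΣR = (-187 °C − 18.3 °C)/3.111 = -65.99 W/m
From the inner boundary to the cellular glass/aerogel blanket interface, ΣR_partial = 0.7150 m·K/W.
T_interface = T_in − Q'·ΣR_partial = -187 °C − (-65.99)(0.7150) = -140 °C

T = -140 °C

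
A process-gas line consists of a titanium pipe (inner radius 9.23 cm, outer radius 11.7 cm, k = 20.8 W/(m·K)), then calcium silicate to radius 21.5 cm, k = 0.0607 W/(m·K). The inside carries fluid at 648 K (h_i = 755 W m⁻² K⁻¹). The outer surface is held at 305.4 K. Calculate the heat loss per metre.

Series thermal resistances, inner to outer:
  R'_conv,in = 1/(2πr h) = 1/(2π·0.0923·755) = 0.002284 m·K/W
  R'_titanium = ln(0.117/0.0923)/(2πk) = 0.2371/(2π·20.8) = 0.001814 m·K/W
  R'_calcium silicate = ln(0.215/0.117)/(2πk) = 0.6085/(2π·0.0607) = 1.595 m·K/W
ΣR = 0.002284 + 0.001814 + 1.595 = 1.599 m·K/W
Q' = ΔT/ΣR = (648 K − 305.4 K)/1.599 = 214 W/m

Q' = 214 W/m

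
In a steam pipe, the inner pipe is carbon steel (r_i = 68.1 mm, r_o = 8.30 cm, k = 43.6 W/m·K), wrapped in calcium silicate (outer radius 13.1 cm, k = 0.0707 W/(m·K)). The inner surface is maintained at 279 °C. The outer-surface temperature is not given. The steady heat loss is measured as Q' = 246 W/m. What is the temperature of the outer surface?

T_out = 26.1 °C

Series resistances:
  R'_carbon steel = ln(0.0830/0.0681)/(2πk) = 0.1979/(2π·43.6) = 7.223×10^-4 m·K/W
  R'_calcium silicate = ln(0.131/0.0830)/(2πk) = 0.4564/(2π·0.0707) = 1.027 m·K/W
ΣR = 1.028 m·K/W
ΔT = Q'·ΣR = 246 × 1.028 = 252.9 K
Heat flows outward, so T_out = T_in − ΔT = 279 − 252.9 = 26.1 °C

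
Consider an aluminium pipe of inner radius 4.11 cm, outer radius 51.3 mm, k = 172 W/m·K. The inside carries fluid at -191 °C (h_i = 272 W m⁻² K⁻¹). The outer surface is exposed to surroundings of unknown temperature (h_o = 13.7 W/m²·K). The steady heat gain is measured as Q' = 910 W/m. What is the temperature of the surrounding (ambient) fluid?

Series resistances:
  R'_conv,in = 1/(2πr h) = 1/(2π·0.0411·272) = 0.01424 m·K/W
  R'_aluminium = ln(0.0513/0.0411)/(2πk) = 0.2217/(2π·172) = 2.051×10^-4 m·K/W
  R'_conv,out = 1/(2πr h) = 1/(2π·0.0513·13.7) = 0.2265 m·K/W
ΣR = 0.2409 m·K/W
ΔT = Q'·ΣR = 910 × 0.2409 = 219.2 K
Heat flows inward, so T_out = T_in + ΔT = -191 + 219.2 = 28.2 °C

T_out = 28.2 °C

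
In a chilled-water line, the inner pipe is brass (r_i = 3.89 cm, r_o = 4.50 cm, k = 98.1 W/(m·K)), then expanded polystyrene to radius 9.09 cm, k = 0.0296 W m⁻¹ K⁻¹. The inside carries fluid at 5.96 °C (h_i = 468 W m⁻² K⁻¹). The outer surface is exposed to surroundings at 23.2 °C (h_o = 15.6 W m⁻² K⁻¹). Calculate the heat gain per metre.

Treat each layer as a resistance in series:
  R'_conv,in = 1/(2πr h) = 1/(2π·0.0389·468) = 0.008742 m·K/W
  R'_brass = ln(0.0450/0.0389)/(2πk) = 0.1457/(2π·98.1) = 2.363×10^-4 m·K/W
  R'_expanded polystyrene = ln(0.0909/0.0450)/(2πk) = 0.7031/(2π·0.0296) = 3.780 m·K/W
  R'_conv,out = 1/(2πr h) = 1/(2π·0.0909·15.6) = 0.1122 m·K/W
ΣR = 0.008742 + 2.363×10^-4 + 3.780 + 0.1122 = 3.901 m·K/W
Q' = ΔT/ΣR = (5.96 °C − 23.2 °C)/3.901 = -4.42 W/m
(Negative Q' ⇒ heat flows inward; heat gain = 4.42 W/m.)

Q' = 4.42 W/m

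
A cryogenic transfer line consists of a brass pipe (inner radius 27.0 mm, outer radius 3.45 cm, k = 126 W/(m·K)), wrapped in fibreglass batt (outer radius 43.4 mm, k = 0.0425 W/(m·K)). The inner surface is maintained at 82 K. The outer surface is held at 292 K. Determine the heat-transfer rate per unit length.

Series thermal resistances, inner to outer:
  R'_brass = ln(0.0345/0.0270)/(2πk) = 0.2451/(2π·126) = 3.096×10^-4 m·K/W
  R'_fibreglass batt = ln(0.0434/0.0345)/(2πk) = 0.2295/(2π·0.0425) = 0.8594 m·K/W
ΣR = 3.096×10^-4 + 0.8594 = 0.8597 m·K/W
Q' = ΔT/ΣR = (82 K − 292 K)/0.8597 = -244 W/m
(Negative Q' ⇒ heat flows inward; heat gain = 244 W/m.)

Q' = 244 W/m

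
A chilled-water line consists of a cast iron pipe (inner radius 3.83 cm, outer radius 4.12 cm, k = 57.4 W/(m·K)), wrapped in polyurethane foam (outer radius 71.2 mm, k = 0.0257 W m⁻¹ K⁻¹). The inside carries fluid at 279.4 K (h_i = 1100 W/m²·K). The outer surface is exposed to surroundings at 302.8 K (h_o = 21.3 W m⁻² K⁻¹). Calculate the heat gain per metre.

Q' = 6.69 W/m

Resistance network (inner→outer):
  R'_conv,in = 1/(2πr h) = 1/(2π·0.0383·1100) = 0.003778 m·K/W
  R'_cast iron = ln(0.0412/0.0383)/(2πk) = 0.07299/(2π·57.4) = 2.024×10^-4 m·K/W
  R'_polyurethane foam = ln(0.0712/0.0412)/(2πk) = 0.5471/(2π·0.0257) = 3.388 m·K/W
  R'_conv,out = 1/(2πr h) = 1/(2π·0.0712·21.3) = 0.1049 m·K/W
ΣR = 0.003778 + 2.024×10^-4 + 3.388 + 0.1049 = 3.497 m·K/W
Q' = ΔT/ΣR = (279.4 K − 302.8 K)/3.497 = -6.69 W/m
(Negative Q' ⇒ heat flows inward; heat gain = 6.69 W/m.)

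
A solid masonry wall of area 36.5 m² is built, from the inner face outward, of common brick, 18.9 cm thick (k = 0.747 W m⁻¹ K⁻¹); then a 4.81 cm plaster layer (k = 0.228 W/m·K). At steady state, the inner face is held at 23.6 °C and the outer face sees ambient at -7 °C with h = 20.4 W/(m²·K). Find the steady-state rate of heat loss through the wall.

Treat each layer as a resistance in series:
  R_common brick = L/(kA) = 0.189/(0.747·36.5) = 0.006932 K/W
  R_plaster = L/(kA) = 0.0481/(0.228·36.5) = 0.005780 K/W
  R_conv,out = 1/(hA) = 1/(20.4·36.5) = 0.001343 K/W
ΣR = 0.006932 + 0.005780 + 0.001343 = 0.01405 K/W
Q = ΔT/ΣR = (23.6 °C − -7 °C)/0.01405 = 2180 W

Q = 2180 W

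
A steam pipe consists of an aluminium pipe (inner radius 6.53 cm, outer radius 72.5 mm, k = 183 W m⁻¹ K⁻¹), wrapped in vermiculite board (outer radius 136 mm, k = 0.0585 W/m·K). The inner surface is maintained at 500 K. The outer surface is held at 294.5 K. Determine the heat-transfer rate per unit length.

Resistance network (inner→outer):
  R'_aluminium = ln(0.0725/0.0653)/(2πk) = 0.1046/(2π·183) = 9.097×10^-5 m·K/W
  R'_vermiculite board = ln(0.136/0.0725)/(2πk) = 0.6291/(2π·0.0585) = 1.711 m·K/W
ΣR = 9.097×10^-5 + 1.711 = 1.711 m·K/W
Q' = ΔT/ΣR = (500 K − 294.5 K)/1.711 = 120 W/m

Q' = 120 W/m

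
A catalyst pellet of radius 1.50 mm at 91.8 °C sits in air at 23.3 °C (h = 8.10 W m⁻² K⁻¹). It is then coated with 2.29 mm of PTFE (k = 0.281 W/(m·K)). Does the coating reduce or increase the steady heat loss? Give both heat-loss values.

increases: 0.0157 → 0.0858 W

Critical radius for a sphere: r_cr = 2k/h = 0.0694 m = 6.94 cm.
Outer radius after coating: r₂ = 0.00150 + 0.00229 = 0.00379 m.
Since r₁ < r_cr and r₂ ≤ r_cr, the coating moves toward the maximum at r_cr — heat loss rises.
Bare: R = 1/(4πr₁²h) = 4366 K/W; Q = 68.5/4366 = 0.0157 W.
Coated: R = R_cond + R_conv = 798.0 K/W; Q = 68.5/798.0 = 0.0858 W.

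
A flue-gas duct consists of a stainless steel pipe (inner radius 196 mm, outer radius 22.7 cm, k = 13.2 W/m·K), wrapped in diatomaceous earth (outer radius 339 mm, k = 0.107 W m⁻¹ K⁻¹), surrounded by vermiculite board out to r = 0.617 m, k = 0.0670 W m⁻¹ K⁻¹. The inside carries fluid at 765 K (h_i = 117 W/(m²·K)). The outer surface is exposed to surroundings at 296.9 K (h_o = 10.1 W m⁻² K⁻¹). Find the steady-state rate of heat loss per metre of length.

Q' = 228 W/m

Series thermal resistances, inner to outer:
  R'_conv,in = 1/(2πr h) = 1/(2π·0.196·117) = 0.006940 m·K/W
  R'_stainless steel = ln(0.227/0.196)/(2πk) = 0.1468/(2π·13.2) = 0.001770 m·K/W
  R'_diatomaceous earth = ln(0.339/0.227)/(2πk) = 0.4011/(2π·0.107) = 0.5965 m·K/W
  R'_vermiculite board = ln(0.617/0.339)/(2πk) = 0.5989/(2π·0.0670) = 1.423 m·K/W
  R'_conv,out = 1/(2πr h) = 1/(2π·0.617·10.1) = 0.02554 m·K/W
ΣR = 0.006940 + 0.001770 + 0.5965 + 1.423 + 0.02554 = 2.054 m·K/W
Q' = ΔT/ΣR = (765 K − 296.9 K)/2.054 = 228 W/m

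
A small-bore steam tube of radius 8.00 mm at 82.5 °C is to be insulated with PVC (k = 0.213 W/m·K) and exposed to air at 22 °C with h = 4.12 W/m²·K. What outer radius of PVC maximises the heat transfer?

r_cr = 5.17 cm

For a cylinder, r_cr = k_ins/h = 0.213/4.12 = 0.0517 m = 5.17 cm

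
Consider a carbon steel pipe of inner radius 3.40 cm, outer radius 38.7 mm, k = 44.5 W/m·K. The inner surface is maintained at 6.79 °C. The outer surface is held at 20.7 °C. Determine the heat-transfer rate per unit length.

Q' = 2πk·ΔT/ln(r₂/r₁) = 2π × 44.5 × 13.91 / ln(0.0387/0.0340) = 30000 W/m

Q' = 30000 W/m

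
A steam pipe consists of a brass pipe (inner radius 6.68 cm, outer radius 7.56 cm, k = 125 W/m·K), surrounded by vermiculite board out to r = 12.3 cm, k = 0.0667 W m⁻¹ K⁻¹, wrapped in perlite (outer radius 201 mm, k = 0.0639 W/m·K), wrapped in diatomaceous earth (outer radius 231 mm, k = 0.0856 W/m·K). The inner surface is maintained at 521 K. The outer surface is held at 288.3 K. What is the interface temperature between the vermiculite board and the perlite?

Series thermal resistances, inner to outer:
  R'_brass = ln(0.0756/0.0668)/(2πk) = 0.1238/(2π·125) = 1.576×10^-4 m·K/W
  R'_vermiculite board = ln(0.123/0.0756)/(2πk) = 0.4867/(2π·0.0667) = 1.161 m·K/W
  R'_perlite = ln(0.201/0.123)/(2πk) = 0.4911/(2π·0.0639) = 1.223 m·K/W
  R'_diatomaceous earth = ln(0.231/0.201)/(2πk) = 0.1391/(2π·0.0856) = 0.2587 m·K/W
ΣR = 1.576×10^-4 + 1.161 + 1.223 + 0.2587 = 2.643 m·K/W
Q' = ΔT/ΣR = (521 K − 288.3 K)/2.643 = 88.04 W/m
From the inner boundary to the vermiculite board/perlite interface, ΣR_partial = 1.161 m·K/W.
T_interface = T_in − Q'·ΣR_partial = 521 K − (88.04)(1.161) = 419 K

T = 419 K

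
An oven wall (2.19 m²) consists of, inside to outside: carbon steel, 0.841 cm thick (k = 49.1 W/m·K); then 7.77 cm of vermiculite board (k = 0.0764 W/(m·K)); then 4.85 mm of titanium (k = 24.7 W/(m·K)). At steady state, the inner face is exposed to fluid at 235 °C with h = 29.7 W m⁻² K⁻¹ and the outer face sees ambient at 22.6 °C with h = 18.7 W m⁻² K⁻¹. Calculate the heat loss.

Resistance network (inner→outer):
  R_conv,in = 1/(hA) = 1/(29.7·2.19) = 0.01537 K/W
  R_carbon steel = L/(kA) = 0.00841/(49.1·2.19) = 7.821×10^-5 K/W
  R_vermiculite board = L/(kA) = 0.0777/(0.0764·2.19) = 0.4644 K/W
  R_titanium = L/(kA) = 0.00485/(24.7·2.19) = 8.966×10^-5 K/W
  R_conv,out = 1/(hA) = 1/(18.7·2.19) = 0.02442 K/W
ΣR = 0.01537 + 7.821×10^-5 + 0.4644 + 8.966×10^-5 + 0.02442 = 0.5044 K/W
Q = ΔT/ΣR = (235 °C − 22.6 °C)/0.5044 = 421 W

Q = 421 W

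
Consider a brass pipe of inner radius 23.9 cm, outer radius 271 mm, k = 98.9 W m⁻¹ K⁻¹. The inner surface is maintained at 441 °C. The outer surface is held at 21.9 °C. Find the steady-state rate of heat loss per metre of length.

Q' = 2πk·ΔT/ln(r₂/r₁) = 2π × 98.9 × 419.1 / ln(0.271/0.239) = 2.07×10^6 W/m

Q' = 2070 kW/m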